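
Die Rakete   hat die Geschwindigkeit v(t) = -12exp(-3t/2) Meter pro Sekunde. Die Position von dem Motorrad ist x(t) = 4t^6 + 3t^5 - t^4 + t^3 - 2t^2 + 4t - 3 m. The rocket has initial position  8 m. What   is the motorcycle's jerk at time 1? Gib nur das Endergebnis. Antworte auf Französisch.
La réponse est 642.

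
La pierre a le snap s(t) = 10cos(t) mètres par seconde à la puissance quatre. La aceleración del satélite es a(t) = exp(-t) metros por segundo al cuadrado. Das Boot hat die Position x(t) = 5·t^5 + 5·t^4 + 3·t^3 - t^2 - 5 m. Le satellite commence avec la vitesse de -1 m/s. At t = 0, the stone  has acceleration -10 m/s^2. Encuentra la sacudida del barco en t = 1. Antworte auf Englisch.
Starting from position x(t) = 5·t^5 + 5·t^4 + 3·t^3 - t^2 - 5, we take 3 derivatives. Differentiating position, we get velocity: v(t) = 25·t^4 + 20·t^3 + 9·t^2 - 2·t. Taking d/dt of v(t), we find a(t) = 100·t^3 + 60·t^2 + 18·t - 2. The derivative of acceleration gives jerk: j(t) = 300·t^2 + 120·t + 18. Using j(t) = 300·t^2 + 120·t + 18 and substituting t = 1, we find j = 438.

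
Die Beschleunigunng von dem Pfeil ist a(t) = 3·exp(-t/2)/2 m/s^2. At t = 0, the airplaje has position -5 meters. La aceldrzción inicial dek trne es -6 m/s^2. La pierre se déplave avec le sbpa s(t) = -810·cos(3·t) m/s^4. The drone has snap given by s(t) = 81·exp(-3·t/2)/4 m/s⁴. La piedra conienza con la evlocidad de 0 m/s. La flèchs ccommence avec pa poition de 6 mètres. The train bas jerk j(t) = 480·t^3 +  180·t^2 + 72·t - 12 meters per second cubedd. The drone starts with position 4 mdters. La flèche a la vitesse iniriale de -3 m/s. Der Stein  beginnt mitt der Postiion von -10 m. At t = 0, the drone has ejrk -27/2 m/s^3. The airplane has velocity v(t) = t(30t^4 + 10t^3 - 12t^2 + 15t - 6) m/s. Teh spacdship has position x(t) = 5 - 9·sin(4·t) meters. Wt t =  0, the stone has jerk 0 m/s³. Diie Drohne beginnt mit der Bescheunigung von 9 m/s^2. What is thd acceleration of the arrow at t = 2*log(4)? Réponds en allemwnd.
Wir haben die Beschleunigung a(t) = 3·exp(-t/2)/2. Durch Einsetzen von t = 2*log(4): a(2*log(4)) = 3/8.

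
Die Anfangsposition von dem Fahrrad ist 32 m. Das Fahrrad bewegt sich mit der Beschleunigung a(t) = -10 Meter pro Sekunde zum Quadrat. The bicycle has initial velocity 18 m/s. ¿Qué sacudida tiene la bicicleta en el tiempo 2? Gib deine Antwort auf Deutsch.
Um dies zu lösen, müssen wir 1 Ableitung unserer Gleichung für die Beschleunigung a(t) = -10 nehmen. Durch Ableiten von der Beschleunigung erhalten wir den Ruck: j(t) = 0. Aus der Gleichung für den Ruck j(t) = 0, setzen wir t = 2 ein und erhalten j = 0.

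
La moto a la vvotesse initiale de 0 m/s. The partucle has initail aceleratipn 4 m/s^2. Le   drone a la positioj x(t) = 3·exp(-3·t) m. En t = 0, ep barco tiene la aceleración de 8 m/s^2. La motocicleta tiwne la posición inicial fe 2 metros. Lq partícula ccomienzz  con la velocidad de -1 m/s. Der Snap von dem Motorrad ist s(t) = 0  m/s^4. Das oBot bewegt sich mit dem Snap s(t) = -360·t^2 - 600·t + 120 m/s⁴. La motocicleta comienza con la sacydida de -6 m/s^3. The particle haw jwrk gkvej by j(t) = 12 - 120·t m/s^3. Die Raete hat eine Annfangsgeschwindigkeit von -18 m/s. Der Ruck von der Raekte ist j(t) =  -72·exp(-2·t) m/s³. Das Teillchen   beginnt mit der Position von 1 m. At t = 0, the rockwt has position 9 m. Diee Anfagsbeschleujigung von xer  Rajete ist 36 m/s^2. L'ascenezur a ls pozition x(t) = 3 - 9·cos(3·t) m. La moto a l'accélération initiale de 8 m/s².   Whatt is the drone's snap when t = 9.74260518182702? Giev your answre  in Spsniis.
Para resolver esto, necesitamos tomar 4 derivadas de nuestra ecuación de la posición x(t) = 3·exp(-3·t). La derivada de la posición da la velocidad: v(t) = -9·exp(-3·t). La derivada de la velocidad da la aceleración: a(t) = 27·exp(-3·t). Derivando la aceleración, obtenemos la sacudida: j(t) = -81·exp(-3·t). Derivando la sacudida, obtenemos el snap: s(t) = 243·exp(-3·t). De la ecuación del snap s(t) = 243·exp(-3·t), sustituimos t = 9.74260518182702 para obtener s = 4.92183742324234E-11.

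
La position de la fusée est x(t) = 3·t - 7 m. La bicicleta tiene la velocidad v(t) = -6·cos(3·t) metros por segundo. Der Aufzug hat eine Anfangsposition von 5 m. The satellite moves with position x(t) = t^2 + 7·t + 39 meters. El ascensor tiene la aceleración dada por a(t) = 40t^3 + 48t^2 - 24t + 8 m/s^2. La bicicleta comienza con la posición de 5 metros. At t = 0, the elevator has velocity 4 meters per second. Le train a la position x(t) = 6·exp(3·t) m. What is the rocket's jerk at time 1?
Starting from position x(t) = 3·t - 7, we take 3 derivatives. The derivative of position gives velocity: v(t) = 3. The derivative of velocity gives acceleration: a(t) = 0. The derivative of acceleration gives jerk: j(t) = 0. We have jerk j(t) = 0. Substituting t = 1: j(1) = 0.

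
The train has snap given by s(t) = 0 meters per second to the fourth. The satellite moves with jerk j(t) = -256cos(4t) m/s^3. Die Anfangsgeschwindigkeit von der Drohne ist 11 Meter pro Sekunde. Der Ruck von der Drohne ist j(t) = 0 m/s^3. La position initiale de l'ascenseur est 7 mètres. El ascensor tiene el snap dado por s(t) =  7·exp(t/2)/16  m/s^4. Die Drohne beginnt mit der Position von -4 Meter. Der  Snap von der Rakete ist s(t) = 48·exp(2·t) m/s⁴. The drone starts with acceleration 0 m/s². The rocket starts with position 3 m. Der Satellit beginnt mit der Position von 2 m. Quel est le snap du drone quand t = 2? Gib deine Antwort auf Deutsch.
Ausgehend von dem Ruck j(t) = 0, nehmen wir 1 Ableitung. Mit d/dt von j(t) finden wir s(t) = 0. Aus der Gleichung für den Snap s(t) = 0, setzen wir t = 2 ein und erhalten s = 0.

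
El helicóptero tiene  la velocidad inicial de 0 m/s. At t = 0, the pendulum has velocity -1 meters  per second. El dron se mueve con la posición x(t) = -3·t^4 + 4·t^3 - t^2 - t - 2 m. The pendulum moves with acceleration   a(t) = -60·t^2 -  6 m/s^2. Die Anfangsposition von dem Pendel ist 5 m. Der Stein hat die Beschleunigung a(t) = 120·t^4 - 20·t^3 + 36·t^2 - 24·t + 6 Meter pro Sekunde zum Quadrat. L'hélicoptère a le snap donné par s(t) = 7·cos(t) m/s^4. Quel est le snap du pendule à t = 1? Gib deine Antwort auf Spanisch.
Debemos derivar nuestra ecuación de la aceleración a(t) = -60·t^2 - 6 2 veces. La derivada de la aceleración da la sacudida: j(t) = -120·t. Tomando d/dt de j(t), encontramos s(t) = -120. De la ecuación del snap s(t) = -120, sustituimos t = 1 para obtener s = -120.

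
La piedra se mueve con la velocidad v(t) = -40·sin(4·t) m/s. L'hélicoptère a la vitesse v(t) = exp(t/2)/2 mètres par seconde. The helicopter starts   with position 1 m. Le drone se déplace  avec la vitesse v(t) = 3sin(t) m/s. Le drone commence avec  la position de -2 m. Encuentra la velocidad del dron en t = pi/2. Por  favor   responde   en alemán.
Mit v(t) = 3·sin(t) und Einsetzen von t = pi/2, finden wir v = 3.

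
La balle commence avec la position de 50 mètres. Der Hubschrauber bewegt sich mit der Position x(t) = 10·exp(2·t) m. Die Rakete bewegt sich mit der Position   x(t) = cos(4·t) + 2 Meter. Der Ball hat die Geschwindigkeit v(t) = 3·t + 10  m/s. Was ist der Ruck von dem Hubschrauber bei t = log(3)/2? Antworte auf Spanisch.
Partiendo de la posición x(t) = 10·exp(2·t), tomamos 3 derivadas. Tomando d/dt de x(t), encontramos v(t) = 20·exp(2·t). Tomando d/dt de v(t), encontramos a(t) = 40·exp(2·t). Derivando la aceleración, obtenemos la sacudida: j(t) = 80·exp(2·t). Tenemos la sacudida j(t) = 80·exp(2·t). Sustituyendo t = log(3)/2: j(log(3)/2) = 240.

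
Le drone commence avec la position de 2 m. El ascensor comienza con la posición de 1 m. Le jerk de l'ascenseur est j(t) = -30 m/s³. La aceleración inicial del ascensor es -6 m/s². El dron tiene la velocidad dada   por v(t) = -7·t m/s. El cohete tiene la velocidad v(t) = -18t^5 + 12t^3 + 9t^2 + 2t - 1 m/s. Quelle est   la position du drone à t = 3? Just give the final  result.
À t = 3, x = -59/2.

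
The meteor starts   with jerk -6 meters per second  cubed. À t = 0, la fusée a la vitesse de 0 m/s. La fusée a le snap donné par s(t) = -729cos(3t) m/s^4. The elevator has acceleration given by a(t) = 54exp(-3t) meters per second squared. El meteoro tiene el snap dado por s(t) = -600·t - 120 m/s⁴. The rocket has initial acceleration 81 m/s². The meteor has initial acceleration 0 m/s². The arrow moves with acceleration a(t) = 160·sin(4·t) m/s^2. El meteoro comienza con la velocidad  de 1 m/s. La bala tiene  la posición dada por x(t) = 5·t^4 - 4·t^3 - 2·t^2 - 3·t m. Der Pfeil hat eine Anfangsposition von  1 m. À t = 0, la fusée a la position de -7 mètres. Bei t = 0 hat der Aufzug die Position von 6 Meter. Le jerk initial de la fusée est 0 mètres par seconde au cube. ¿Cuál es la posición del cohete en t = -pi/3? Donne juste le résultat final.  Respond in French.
La réponse est 11.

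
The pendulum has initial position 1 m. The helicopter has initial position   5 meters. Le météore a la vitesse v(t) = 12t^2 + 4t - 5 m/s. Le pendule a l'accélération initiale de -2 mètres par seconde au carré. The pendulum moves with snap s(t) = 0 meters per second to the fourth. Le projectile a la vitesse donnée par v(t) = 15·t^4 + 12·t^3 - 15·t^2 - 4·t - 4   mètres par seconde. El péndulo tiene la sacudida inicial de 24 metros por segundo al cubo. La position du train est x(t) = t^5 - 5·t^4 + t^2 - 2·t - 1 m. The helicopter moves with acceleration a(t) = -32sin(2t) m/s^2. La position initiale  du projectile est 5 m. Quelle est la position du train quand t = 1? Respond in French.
En utilisant x(t) = t^5 - 5·t^4 + t^2 - 2·t - 1 et en substituant t = 1, nous trouvons x = -6.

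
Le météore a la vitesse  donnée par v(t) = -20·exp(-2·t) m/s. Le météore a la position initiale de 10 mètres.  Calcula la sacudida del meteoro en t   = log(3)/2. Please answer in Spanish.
Debemos derivar nuestra ecuación de la velocidad v(t) = -20·exp(-2·t) 2 veces. Tomando d/dt de v(t), encontramos a(t) = 40·exp(-2·t). Derivando la aceleración, obtenemos la sacudida: j(t) = -80·exp(-2·t). De la ecuación de la sacudida j(t) = -80·exp(-2·t), sustituimos t = log(3)/2 para obtener j = -80/3.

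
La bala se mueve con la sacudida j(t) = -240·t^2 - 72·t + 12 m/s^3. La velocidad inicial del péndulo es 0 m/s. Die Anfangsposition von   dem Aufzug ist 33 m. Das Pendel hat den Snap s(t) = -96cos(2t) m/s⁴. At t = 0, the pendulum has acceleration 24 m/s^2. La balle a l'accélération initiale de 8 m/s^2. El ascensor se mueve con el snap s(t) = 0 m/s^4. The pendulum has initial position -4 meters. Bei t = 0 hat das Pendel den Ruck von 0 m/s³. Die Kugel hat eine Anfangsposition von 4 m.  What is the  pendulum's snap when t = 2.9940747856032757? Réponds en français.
De l'équation du snap s(t) = -96·cos(2·t), nous substituons t = 2.9940747856032757 pour obtenir s = -91.8520081765080.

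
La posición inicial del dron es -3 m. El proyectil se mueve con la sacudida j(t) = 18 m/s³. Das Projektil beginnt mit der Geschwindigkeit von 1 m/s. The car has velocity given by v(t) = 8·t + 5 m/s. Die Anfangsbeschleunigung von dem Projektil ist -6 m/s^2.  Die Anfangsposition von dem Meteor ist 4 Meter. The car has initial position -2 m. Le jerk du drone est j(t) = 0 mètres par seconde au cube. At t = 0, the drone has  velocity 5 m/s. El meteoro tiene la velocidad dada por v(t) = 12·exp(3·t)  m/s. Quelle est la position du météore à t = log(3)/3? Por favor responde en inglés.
To find the answer, we compute 1 antiderivative of v(t) = 12·exp(3·t). Taking ∫v(t)dt and applying x(0) = 4, we find x(t) = 4·exp(3·t). Using x(t) = 4·exp(3·t) and substituting t = log(3)/3, we find x = 12.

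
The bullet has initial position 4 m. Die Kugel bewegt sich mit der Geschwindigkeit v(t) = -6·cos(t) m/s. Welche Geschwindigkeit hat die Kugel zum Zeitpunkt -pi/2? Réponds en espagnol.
Tenemos la velocidad v(t) = -6·cos(t). Sustituyendo t = -pi/2: v(-pi/2) = 0.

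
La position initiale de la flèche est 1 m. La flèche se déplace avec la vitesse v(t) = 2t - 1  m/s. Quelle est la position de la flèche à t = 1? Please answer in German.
Wir müssen unsere Gleichung für die Geschwindigkeit v(t) = 2·t - 1 1-mal integrieren. Durch Integration von der Geschwindigkeit und Verwendung der Anfangsbedingung x(0) = 1, erhalten wir x(t) = t^2 - t + 1. Wir haben die Position x(t) = t^2 - t + 1. Durch Einsetzen von t = 1: x(1) = 1.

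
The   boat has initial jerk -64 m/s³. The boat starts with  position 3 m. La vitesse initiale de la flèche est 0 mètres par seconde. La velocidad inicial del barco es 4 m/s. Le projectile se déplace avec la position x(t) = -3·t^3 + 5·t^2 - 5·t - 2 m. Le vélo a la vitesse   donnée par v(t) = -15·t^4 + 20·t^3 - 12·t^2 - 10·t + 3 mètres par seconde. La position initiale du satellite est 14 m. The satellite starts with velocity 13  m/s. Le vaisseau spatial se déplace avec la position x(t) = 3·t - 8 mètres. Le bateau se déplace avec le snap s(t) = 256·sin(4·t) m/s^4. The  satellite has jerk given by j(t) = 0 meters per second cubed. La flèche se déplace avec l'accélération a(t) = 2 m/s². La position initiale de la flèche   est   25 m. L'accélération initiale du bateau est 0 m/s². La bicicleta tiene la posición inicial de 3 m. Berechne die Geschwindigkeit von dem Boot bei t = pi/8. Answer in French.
Nous devons intégrer notre équation du snap s(t) = 256·sin(4·t) 3 fois. En prenant ∫s(t)dt et en appliquant j(0) = -64, nous trouvons j(t) = -64·cos(4·t). En intégrant le jerk et en utilisant la condition initiale a(0) = 0, nous obtenons a(t) = -16·sin(4·t). En intégrant l'accélération et en utilisant la condition initiale v(0) = 4, nous obtenons v(t) = 4·cos(4·t). En utilisant v(t) = 4·cos(4·t) et en substituant t = pi/8, nous trouvons v = 0.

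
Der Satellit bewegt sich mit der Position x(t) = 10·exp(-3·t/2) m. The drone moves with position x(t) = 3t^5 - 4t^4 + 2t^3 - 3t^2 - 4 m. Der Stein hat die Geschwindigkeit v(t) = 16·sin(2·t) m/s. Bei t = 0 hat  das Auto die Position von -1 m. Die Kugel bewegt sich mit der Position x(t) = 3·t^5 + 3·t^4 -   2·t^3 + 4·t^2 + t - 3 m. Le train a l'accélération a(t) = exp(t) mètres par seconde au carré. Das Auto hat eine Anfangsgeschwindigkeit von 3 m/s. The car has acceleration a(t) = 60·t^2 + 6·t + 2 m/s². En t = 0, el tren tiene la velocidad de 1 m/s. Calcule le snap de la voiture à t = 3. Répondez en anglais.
We must differentiate our acceleration equation a(t) = 60·t^2 + 6·t + 2 2 times. Differentiating acceleration, we get jerk: j(t) = 120·t + 6. The derivative of jerk gives snap: s(t) = 120. Using s(t) = 120 and substituting t = 3, we find s = 120.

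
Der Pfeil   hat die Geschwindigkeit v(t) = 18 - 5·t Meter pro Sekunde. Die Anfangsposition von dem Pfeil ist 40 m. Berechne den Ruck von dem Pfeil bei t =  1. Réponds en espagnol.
Para resolver esto, necesitamos tomar 2 derivadas de nuestra ecuación de la velocidad v(t) = 18 - 5·t. Tomando d/dt de v(t), encontramos a(t) = -5. Tomando d/dt de a(t), encontramos j(t) = 0. Usando j(t) = 0 y sustituyendo t = 1, encontramos j = 0.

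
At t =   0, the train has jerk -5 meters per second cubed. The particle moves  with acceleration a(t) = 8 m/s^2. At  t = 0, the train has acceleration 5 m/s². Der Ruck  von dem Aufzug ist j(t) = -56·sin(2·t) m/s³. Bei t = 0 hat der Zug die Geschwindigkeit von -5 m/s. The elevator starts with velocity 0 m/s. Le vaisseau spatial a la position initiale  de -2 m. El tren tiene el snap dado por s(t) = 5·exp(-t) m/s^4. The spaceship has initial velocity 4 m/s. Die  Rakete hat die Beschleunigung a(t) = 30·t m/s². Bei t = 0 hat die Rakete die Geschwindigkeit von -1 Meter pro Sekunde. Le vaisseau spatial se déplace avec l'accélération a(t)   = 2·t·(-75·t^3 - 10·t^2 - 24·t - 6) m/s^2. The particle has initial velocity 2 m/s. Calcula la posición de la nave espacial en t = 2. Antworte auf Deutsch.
Wir müssen das Integral unserer Gleichung für die Beschleunigung a(t) = 2·t·(-75·t^3 - 10·t^2 - 24·t - 6) 2-mal finden. Die Stammfunktion von der Beschleunigung, mit v(0) = 4, ergibt die Geschwindigkeit: v(t) = -30·t^5 - 5·t^4 - 16·t^3 - 6·t^2 + 4. Mit ∫v(t)dt und Anwendung von x(0) = -2, finden wir x(t) = -5·t^6 - t^5 - 4·t^4 - 2·t^3 + 4·t - 2. Aus der Gleichung für die Position x(t) = -5·t^6 - t^5 - 4·t^4 - 2·t^3 + 4·t - 2, setzen wir t = 2 ein und erhalten x = -426.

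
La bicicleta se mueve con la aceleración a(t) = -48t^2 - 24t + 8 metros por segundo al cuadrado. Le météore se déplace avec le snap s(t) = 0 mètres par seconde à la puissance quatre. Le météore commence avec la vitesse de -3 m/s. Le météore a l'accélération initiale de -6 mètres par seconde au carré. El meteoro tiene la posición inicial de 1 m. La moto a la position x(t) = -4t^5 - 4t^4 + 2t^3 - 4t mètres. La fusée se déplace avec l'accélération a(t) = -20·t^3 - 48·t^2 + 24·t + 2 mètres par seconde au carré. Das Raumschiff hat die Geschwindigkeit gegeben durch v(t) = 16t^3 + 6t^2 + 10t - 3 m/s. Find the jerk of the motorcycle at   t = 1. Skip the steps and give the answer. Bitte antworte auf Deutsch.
Bei t = 1, j = -324.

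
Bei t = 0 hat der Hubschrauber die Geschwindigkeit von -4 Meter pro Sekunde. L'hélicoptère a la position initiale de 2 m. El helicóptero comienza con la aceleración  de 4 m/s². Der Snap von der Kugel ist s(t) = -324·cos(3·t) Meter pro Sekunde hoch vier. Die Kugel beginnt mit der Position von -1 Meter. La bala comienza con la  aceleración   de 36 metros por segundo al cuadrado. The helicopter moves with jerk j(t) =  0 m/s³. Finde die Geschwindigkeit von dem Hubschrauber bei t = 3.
Wir müssen die Stammfunktion unserer Gleichung für den Ruck j(t) = 0 2-mal finden. Das Integral von dem Ruck, mit a(0) = 4, ergibt die Beschleunigung: a(t) = 4. Durch Integration von der Beschleunigung und Verwendung der Anfangsbedingung v(0) = -4, erhalten wir v(t) = 4·t - 4. Mit v(t) = 4·t - 4 und Einsetzen von t = 3, finden wir v = 8.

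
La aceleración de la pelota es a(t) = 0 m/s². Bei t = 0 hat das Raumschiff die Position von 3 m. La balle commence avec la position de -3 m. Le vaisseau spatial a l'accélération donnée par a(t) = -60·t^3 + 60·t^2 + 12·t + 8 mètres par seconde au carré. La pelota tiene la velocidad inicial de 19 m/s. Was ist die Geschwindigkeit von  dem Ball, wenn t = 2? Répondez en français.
Nous devons trouver la primitive de notre équation de l'accélération a(t) = 0 1 fois. La primitive de l'accélération est la vitesse. En utilisant v(0) = 19, nous obtenons v(t) = 19. Nous avons la vitesse v(t) = 19. En substituant t = 2: v(2) = 19.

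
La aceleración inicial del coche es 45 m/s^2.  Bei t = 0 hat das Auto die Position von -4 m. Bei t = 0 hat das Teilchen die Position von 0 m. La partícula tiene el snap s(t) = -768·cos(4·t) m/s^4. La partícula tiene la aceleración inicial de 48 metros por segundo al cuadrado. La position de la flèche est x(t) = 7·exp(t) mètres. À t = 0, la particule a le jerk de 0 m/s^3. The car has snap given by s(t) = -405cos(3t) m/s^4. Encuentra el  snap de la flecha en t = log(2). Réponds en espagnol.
Debemos derivar nuestra ecuación de la posición x(t) = 7·exp(t) 4 veces. Derivando la posición, obtenemos la velocidad: v(t) = 7·exp(t). Derivando la velocidad, obtenemos la aceleración: a(t) = 7·exp(t). La derivada de la aceleración da la sacudida: j(t) = 7·exp(t). La derivada de la sacudida da el snap: s(t) = 7·exp(t). Usando s(t) = 7·exp(t) y sustituyendo t = log(2), encontramos s = 14.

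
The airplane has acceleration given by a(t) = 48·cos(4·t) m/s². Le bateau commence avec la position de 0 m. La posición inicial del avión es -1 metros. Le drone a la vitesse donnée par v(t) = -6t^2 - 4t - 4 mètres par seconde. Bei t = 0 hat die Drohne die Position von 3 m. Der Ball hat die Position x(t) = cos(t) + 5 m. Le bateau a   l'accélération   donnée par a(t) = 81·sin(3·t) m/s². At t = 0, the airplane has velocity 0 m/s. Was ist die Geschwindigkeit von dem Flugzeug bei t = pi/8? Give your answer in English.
Starting from acceleration a(t) = 48·cos(4·t), we take 1 integral. The antiderivative of acceleration is velocity. Using v(0) = 0, we get v(t) = 12·sin(4·t). Using v(t) = 12·sin(4·t) and substituting t = pi/8, we find v = 12.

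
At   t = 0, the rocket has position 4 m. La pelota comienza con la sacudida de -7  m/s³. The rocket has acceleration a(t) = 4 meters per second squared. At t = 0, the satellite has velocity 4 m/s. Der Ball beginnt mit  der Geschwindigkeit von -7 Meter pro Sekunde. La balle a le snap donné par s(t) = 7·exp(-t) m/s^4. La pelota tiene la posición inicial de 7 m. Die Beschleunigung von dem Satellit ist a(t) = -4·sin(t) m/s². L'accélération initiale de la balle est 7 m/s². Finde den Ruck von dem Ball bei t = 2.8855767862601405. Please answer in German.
Ausgehend von dem Snap s(t) = 7·exp(-t), nehmen wir 1 Stammfunktion. Das Integral von dem Snap, mit j(0) = -7, ergibt den Ruck: j(t) = -7·exp(-t). Mit j(t) = -7·exp(-t) und Einsetzen von t = 2.8855767862601405, finden wir j = -0.390758077853383.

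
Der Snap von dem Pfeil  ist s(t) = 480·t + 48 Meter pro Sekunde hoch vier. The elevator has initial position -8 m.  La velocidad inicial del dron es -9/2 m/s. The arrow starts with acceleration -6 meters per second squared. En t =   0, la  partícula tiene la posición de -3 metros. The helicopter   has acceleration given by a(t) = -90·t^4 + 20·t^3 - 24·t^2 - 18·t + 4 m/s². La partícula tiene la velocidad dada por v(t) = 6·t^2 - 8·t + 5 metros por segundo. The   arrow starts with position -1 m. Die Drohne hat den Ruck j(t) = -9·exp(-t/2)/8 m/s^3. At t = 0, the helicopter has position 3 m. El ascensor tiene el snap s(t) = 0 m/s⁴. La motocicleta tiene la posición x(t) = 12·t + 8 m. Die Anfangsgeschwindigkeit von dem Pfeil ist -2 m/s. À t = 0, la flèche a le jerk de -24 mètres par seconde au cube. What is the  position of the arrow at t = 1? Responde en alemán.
Um dies zu lösen, müssen wir 4 Stammfunktionen unserer Gleichung für den Snap s(t) = 480·t + 48 finden. Die Stammfunktion von dem Snap ist der Ruck. Mit j(0) = -24 erhalten wir j(t) = 240·t^2 + 48·t - 24. Mit ∫j(t)dt und Anwendung von a(0) = -6, finden wir a(t) = 80·t^3 + 24·t^2 - 24·t - 6. Mit ∫a(t)dt und Anwendung von v(0) = -2, finden wir v(t) = 20·t^4 + 8·t^3 - 12·t^2 - 6·t - 2. Das Integral von der Geschwindigkeit ist die Position. Mit x(0) = -1 erhalten wir x(t) = 4·t^5 + 2·t^4 - 4·t^3 - 3·t^2 - 2·t - 1. Mit x(t) = 4·t^5 + 2·t^4 - 4·t^3 - 3·t^2 - 2·t - 1 und Einsetzen von t = 1, finden wir x = -4.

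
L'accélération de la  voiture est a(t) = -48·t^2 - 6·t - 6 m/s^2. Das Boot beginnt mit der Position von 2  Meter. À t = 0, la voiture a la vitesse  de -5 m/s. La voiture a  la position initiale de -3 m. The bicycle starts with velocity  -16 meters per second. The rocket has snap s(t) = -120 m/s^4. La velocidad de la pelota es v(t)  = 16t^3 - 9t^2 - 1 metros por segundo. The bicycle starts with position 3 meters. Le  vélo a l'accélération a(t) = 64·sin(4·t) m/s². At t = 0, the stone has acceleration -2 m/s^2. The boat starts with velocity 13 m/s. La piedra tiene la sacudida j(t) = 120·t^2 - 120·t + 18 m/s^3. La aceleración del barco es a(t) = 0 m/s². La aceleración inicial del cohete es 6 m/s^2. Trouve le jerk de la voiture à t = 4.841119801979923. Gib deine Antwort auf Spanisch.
Debemos derivar nuestra ecuación de la aceleración a(t) = -48·t^2 - 6·t - 6 1 vez. Derivando la aceleración, obtenemos la sacudida: j(t) = -96·t - 6. Tenemos la sacudida j(t) = -96·t - 6. Sustituyendo t = 4.841119801979923: j(4.841119801979923) = -470.747500990073.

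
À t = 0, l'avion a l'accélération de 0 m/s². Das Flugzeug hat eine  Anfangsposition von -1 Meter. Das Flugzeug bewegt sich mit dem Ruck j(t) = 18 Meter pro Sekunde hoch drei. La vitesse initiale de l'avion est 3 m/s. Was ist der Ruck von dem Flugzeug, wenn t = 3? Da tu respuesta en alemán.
Aus der Gleichung für den Ruck j(t) = 18, setzen wir t = 3 ein und erhalten j = 18.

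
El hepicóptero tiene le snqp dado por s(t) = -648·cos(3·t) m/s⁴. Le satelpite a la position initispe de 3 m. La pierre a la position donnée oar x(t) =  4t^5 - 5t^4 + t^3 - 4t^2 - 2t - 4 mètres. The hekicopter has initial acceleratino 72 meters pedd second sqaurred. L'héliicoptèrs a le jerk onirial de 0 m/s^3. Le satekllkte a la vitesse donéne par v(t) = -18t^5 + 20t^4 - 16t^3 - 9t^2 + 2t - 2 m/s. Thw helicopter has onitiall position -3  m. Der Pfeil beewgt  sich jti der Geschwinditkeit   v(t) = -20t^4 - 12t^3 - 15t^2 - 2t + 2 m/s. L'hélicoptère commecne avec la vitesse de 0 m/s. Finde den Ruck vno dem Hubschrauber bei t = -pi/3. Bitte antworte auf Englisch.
To solve this, we need to take 1 integral of our snap equation s(t) = -648·cos(3·t). The antiderivative of snap is jerk. Using j(0) = 0, we get j(t) = -216·sin(3·t). From the given jerk equation j(t) = -216·sin(3·t), we substitute t = -pi/3 to get j = 0.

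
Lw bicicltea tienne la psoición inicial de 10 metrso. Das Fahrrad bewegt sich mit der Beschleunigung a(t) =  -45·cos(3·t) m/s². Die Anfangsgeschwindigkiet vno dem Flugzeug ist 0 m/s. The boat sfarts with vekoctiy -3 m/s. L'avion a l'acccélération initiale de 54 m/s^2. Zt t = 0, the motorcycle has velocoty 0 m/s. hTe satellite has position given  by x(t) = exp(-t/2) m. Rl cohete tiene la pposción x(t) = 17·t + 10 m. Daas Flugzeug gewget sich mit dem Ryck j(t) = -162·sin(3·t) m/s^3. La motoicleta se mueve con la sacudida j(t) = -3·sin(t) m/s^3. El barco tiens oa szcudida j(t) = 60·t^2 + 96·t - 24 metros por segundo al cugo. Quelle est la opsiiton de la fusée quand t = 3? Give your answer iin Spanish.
Tenemos la posición x(t) = 17·t + 10. Sustituyendo t = 3: x(3) = 61.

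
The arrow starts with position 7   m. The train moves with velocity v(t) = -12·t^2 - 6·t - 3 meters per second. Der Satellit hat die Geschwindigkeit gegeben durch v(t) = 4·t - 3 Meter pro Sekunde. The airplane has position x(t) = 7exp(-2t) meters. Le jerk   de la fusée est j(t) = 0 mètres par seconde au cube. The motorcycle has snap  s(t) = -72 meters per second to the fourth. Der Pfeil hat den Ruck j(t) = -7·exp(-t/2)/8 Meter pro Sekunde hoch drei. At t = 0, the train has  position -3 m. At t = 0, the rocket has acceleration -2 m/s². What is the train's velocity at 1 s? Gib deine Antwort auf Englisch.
From the given velocity equation v(t) = -12·t^2 - 6·t - 3, we substitute t = 1 to get v = -21.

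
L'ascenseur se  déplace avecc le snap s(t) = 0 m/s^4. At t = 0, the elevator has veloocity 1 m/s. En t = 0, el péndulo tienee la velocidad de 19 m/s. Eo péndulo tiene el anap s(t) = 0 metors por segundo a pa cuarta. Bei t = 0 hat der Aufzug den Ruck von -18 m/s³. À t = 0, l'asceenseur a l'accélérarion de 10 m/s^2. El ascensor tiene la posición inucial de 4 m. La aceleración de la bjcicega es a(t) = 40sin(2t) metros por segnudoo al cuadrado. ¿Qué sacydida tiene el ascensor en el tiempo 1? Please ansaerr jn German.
Wir müssen unsere Gleichung für den Snap s(t) = 0 1-mal integrieren. Mit ∫s(t)dt und Anwendung von j(0) = -18, finden wir j(t) = -18. Mit j(t) = -18 und Einsetzen von t = 1, finden wir j = -18.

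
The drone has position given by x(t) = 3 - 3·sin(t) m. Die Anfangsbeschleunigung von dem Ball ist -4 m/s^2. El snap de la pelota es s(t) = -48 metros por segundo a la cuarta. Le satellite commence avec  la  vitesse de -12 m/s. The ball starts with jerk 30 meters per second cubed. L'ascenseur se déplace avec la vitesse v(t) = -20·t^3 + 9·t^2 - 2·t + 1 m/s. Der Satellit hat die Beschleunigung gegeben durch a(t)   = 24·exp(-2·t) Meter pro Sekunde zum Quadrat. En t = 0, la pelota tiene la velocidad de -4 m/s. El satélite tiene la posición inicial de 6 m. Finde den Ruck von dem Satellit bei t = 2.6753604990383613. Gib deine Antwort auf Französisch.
Pour résoudre ceci, nous devons prendre 1 dérivée de notre équation de l'accélération a(t) = 24·exp(-2·t). En dérivant l'accélération, nous obtenons le jerk: j(t) = -48·exp(-2·t). De l'équation du jerk j(t) = -48·exp(-2·t), nous substituons t = 2.6753604990383613 pour obtenir j = -0.227746983624555.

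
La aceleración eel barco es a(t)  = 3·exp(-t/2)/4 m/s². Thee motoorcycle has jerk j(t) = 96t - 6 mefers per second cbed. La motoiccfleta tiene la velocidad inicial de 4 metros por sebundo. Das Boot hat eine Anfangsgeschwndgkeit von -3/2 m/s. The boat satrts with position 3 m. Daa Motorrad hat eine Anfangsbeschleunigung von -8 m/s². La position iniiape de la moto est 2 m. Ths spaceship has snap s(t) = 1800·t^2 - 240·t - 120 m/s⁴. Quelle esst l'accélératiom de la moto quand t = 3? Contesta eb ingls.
We must find the antiderivative of our jerk equation j(t) = 96·t - 6 1 time. The integral of jerk, with a(0) = -8, gives acceleration: a(t) = 48·t^2 - 6·t - 8. We have acceleration a(t) = 48·t^2 - 6·t - 8. Substituting t = 3: a(3) = 406.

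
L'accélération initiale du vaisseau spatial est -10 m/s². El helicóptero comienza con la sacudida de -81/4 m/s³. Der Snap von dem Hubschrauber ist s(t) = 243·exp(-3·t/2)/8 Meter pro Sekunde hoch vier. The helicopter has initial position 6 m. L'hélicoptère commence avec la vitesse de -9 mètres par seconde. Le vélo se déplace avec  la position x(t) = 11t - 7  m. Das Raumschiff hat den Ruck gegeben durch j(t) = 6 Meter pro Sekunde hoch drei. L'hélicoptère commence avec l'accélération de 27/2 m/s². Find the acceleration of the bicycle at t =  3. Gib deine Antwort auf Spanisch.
Debemos derivar nuestra ecuación de la posición x(t) = 11·t - 7 2 veces. Tomando d/dt de x(t), encontramos v(t) = 11. Tomando d/dt de v(t), encontramos a(t) = 0. De la ecuación de la aceleración a(t) = 0, sustituimos t = 3 para obtener a = 0.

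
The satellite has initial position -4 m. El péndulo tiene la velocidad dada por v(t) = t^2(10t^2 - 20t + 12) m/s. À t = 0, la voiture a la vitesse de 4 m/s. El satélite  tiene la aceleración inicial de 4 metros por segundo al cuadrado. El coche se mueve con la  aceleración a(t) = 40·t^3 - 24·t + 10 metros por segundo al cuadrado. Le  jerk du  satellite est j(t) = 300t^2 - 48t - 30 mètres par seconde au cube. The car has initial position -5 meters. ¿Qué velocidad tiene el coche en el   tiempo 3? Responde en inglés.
We must find the antiderivative of our acceleration equation a(t) = 40·t^3 - 24·t + 10 1 time. Integrating acceleration and using the initial condition v(0) = 4, we get v(t) = 10·t^4 - 12·t^2 + 10·t + 4. From the given velocity equation v(t) = 10·t^4 - 12·t^2 + 10·t + 4, we substitute t = 3 to get v = 736.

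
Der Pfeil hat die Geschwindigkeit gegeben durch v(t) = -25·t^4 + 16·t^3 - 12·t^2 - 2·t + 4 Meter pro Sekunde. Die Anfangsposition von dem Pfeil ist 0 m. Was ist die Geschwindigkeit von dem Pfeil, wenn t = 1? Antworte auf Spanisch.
Tenemos la velocidad v(t) = -25·t^4 + 16·t^3 - 12·t^2 - 2·t + 4. Sustituyendo t = 1: v(1) = -19.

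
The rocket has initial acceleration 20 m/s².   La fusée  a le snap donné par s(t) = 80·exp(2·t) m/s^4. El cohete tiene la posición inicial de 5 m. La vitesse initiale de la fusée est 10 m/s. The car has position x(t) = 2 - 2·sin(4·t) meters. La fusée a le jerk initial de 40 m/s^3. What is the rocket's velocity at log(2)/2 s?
To find the answer, we compute 3 antiderivatives of s(t) = 80·exp(2·t). Taking ∫s(t)dt and applying j(0) = 40, we find j(t) = 40·exp(2·t). The antiderivative of jerk, with a(0) = 20, gives acceleration: a(t) = 20·exp(2·t). The integral of acceleration is velocity. Using v(0) = 10, we get v(t) = 10·exp(2·t). From the given velocity equation v(t) = 10·exp(2·t), we substitute t = log(2)/2 to get v = 20.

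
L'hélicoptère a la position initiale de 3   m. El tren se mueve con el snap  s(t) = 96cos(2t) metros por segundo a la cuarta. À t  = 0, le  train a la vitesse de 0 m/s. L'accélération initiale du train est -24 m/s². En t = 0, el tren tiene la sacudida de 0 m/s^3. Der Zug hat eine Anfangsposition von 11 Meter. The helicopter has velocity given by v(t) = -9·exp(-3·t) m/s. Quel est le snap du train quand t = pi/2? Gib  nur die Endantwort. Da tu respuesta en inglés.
At t = pi/2, s = -96.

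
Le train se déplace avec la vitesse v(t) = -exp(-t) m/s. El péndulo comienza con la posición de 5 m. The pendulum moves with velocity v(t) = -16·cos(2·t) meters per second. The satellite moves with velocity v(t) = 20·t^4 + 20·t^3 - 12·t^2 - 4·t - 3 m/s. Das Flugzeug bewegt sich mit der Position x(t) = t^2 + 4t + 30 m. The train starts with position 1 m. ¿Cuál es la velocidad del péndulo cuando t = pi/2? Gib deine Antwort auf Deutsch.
Aus der Gleichung für die Geschwindigkeit v(t) = -16·cos(2·t), setzen wir t = pi/2 ein und erhalten v = 16.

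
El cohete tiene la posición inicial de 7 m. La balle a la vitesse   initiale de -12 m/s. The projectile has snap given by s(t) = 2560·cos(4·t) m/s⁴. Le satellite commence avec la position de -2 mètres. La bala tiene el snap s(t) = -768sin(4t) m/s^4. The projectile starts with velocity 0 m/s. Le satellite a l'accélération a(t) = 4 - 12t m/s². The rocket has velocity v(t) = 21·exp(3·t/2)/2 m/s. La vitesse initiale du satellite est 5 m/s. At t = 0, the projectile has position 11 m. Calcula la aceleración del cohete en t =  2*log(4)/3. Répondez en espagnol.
Partiendo de la velocidad v(t) = 21·exp(3·t/2)/2, tomamos 1 derivada. Derivando la velocidad, obtenemos la aceleración: a(t) = 63·exp(3·t/2)/4. De la ecuación de la aceleración a(t) = 63·exp(3·t/2)/4, sustituimos t = 2*log(4)/3 para obtener a = 63.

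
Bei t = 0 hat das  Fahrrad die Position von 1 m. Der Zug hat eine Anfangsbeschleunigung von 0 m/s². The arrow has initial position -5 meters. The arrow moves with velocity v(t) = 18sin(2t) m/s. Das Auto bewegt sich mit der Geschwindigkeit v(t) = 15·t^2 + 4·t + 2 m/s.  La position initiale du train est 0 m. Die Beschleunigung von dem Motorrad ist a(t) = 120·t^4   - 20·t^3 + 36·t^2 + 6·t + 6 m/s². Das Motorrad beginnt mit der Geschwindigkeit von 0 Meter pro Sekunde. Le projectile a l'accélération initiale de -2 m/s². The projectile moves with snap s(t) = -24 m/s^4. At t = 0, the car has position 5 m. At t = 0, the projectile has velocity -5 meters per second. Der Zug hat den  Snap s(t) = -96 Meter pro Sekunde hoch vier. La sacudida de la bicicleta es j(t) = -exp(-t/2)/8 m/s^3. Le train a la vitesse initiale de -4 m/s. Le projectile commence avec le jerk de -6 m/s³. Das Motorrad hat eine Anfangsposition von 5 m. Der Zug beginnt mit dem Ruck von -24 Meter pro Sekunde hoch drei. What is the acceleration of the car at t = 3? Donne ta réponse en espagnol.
Debemos derivar nuestra ecuación de la velocidad v(t) = 15·t^2 + 4·t + 2 1 vez. Derivando la velocidad, obtenemos la aceleración: a(t) = 30·t + 4. De la ecuación de la aceleración a(t) = 30·t + 4, sustituimos t = 3 para obtener a = 94.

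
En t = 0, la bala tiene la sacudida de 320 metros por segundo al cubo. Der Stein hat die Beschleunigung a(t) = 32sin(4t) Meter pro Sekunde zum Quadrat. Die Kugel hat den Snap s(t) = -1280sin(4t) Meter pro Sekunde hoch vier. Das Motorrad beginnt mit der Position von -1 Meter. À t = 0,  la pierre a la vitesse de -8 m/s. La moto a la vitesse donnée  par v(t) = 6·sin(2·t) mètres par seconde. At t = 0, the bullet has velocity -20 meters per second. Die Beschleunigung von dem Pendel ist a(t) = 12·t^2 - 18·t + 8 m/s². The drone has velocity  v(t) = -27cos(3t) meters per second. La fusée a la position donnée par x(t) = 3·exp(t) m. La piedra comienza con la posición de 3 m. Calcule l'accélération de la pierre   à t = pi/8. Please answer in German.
Wir haben die Beschleunigung a(t) = 32·sin(4·t). Durch Einsetzen von t = pi/8: a(pi/8) = 32.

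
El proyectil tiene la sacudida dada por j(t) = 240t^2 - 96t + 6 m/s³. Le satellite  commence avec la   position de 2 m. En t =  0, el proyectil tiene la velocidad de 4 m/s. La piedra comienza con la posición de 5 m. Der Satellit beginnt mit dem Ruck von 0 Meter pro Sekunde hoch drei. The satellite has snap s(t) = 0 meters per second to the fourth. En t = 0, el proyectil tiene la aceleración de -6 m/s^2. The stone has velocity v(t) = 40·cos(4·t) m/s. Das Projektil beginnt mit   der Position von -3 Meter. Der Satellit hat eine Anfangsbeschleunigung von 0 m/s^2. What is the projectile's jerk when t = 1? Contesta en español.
De la ecuación de la sacudida j(t) = 240·t^2 - 96·t + 6, sustituimos t = 1 para obtener j = 150.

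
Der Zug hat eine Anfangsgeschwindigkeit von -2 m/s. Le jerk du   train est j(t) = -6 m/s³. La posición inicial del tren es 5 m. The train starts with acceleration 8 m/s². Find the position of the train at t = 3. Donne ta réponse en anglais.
Starting from jerk j(t) = -6, we take 3 antiderivatives. Taking ∫j(t)dt and applying a(0) = 8, we find a(t) = 8 - 6·t. The integral of acceleration, with v(0) = -2, gives velocity: v(t) = -3·t^2 + 8·t - 2. The integral of velocity, with x(0) = 5, gives position: x(t) = -t^3 + 4·t^2 - 2·t + 5. From the given position equation x(t) = -t^3 + 4·t^2 - 2·t + 5, we substitute t = 3 to get x = 8.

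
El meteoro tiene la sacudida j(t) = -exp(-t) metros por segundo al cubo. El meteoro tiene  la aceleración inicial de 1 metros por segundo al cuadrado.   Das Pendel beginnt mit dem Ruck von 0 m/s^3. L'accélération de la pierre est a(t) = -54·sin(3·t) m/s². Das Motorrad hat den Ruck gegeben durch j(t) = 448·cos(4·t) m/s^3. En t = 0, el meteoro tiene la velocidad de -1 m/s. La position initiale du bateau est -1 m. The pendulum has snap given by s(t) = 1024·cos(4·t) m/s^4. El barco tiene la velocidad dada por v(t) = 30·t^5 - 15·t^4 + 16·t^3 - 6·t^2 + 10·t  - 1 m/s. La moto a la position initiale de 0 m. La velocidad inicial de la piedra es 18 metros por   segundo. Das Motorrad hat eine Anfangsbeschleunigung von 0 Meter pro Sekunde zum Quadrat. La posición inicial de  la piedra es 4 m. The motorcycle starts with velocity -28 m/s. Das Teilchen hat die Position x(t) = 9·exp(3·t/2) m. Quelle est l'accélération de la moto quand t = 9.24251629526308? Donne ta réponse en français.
Nous devons trouver la primitive de notre équation du jerk j(t) = 448·cos(4·t) 1 fois. En prenant ∫j(t)dt et en appliquant a(0) = 0, nous trouvons a(t) = 112·sin(4·t). De l'équation de l'accélération a(t) = 112·sin(4·t), nous substituons t = 9.24251629526308 pour obtenir a = -74.6098000493879.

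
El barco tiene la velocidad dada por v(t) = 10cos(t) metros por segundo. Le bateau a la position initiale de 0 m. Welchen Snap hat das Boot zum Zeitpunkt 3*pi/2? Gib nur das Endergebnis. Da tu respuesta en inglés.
At t = 3*pi/2, s = -10.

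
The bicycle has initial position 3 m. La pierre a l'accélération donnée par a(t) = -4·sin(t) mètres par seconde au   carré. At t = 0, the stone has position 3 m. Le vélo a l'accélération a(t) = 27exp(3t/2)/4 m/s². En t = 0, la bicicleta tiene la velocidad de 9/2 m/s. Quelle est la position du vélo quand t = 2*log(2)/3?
Pour résoudre ceci, nous devons prendre 2 intégrales de notre équation de l'accélération a(t) = 27·exp(3·t/2)/4. La primitive de l'accélération, avec v(0) = 9/2, donne la vitesse: v(t) = 9·exp(3·t/2)/2. En prenant ∫v(t)dt et en appliquant x(0) = 3, nous trouvons x(t) = 3·exp(3·t/2). En utilisant x(t) = 3·exp(3·t/2) et en substituant t = 2*log(2)/3, nous trouvons x = 6.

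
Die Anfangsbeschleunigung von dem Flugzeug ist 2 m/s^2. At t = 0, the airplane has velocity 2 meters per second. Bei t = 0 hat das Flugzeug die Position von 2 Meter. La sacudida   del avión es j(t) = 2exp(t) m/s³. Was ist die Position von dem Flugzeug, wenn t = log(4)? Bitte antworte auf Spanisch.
Partiendo de la sacudida j(t) = 2·exp(t), tomamos 3 integrales. Integrando la sacudida y usando la condición inicial a(0) = 2, obtenemos a(t) = 2·exp(t). La integral de la aceleración, con v(0) = 2, da la velocidad: v(t) = 2·exp(t). La antiderivada de la velocidad es la posición. Usando x(0) = 2, obtenemos x(t) = 2·exp(t). Tenemos la posición x(t) = 2·exp(t). Sustituyendo t = log(4): x(log(4)) = 8.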